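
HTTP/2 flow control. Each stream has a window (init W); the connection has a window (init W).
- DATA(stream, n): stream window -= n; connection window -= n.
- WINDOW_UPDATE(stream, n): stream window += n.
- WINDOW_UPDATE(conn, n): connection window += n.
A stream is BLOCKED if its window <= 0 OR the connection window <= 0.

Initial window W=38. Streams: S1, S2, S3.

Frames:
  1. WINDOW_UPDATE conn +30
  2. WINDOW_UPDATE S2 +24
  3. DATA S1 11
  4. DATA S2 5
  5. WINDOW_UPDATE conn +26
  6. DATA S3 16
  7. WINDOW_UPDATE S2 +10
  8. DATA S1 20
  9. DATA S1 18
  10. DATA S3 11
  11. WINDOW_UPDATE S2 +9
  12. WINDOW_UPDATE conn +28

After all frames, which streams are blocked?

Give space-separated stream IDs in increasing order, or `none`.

Op 1: conn=68 S1=38 S2=38 S3=38 blocked=[]
Op 2: conn=68 S1=38 S2=62 S3=38 blocked=[]
Op 3: conn=57 S1=27 S2=62 S3=38 blocked=[]
Op 4: conn=52 S1=27 S2=57 S3=38 blocked=[]
Op 5: conn=78 S1=27 S2=57 S3=38 blocked=[]
Op 6: conn=62 S1=27 S2=57 S3=22 blocked=[]
Op 7: conn=62 S1=27 S2=67 S3=22 blocked=[]
Op 8: conn=42 S1=7 S2=67 S3=22 blocked=[]
Op 9: conn=24 S1=-11 S2=67 S3=22 blocked=[1]
Op 10: conn=13 S1=-11 S2=67 S3=11 blocked=[1]
Op 11: conn=13 S1=-11 S2=76 S3=11 blocked=[1]
Op 12: conn=41 S1=-11 S2=76 S3=11 blocked=[1]

Answer: S1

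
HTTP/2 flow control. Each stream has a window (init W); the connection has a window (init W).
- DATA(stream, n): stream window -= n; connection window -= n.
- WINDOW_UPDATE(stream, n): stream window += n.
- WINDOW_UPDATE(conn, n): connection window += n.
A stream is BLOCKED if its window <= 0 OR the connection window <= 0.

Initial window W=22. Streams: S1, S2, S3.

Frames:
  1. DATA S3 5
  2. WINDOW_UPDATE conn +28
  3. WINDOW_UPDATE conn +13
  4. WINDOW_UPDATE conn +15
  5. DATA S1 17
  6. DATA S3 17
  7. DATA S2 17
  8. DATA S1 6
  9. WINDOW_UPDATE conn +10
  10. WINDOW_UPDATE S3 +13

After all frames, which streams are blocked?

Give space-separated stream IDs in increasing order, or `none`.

Op 1: conn=17 S1=22 S2=22 S3=17 blocked=[]
Op 2: conn=45 S1=22 S2=22 S3=17 blocked=[]
Op 3: conn=58 S1=22 S2=22 S3=17 blocked=[]
Op 4: conn=73 S1=22 S2=22 S3=17 blocked=[]
Op 5: conn=56 S1=5 S2=22 S3=17 blocked=[]
Op 6: conn=39 S1=5 S2=22 S3=0 blocked=[3]
Op 7: conn=22 S1=5 S2=5 S3=0 blocked=[3]
Op 8: conn=16 S1=-1 S2=5 S3=0 blocked=[1, 3]
Op 9: conn=26 S1=-1 S2=5 S3=0 blocked=[1, 3]
Op 10: conn=26 S1=-1 S2=5 S3=13 blocked=[1]

Answer: S1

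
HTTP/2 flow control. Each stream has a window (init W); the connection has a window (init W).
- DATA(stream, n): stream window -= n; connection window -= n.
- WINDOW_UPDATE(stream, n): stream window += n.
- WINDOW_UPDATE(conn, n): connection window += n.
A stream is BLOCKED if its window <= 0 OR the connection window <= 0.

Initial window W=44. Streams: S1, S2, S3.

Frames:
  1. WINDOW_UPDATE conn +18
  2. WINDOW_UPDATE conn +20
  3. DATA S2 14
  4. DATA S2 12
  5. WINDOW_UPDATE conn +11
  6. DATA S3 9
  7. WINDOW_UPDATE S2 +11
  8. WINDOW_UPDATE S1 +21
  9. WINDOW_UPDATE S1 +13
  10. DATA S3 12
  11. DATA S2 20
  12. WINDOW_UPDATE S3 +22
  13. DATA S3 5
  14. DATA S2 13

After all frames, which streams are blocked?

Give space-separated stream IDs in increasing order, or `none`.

Op 1: conn=62 S1=44 S2=44 S3=44 blocked=[]
Op 2: conn=82 S1=44 S2=44 S3=44 blocked=[]
Op 3: conn=68 S1=44 S2=30 S3=44 blocked=[]
Op 4: conn=56 S1=44 S2=18 S3=44 blocked=[]
Op 5: conn=67 S1=44 S2=18 S3=44 blocked=[]
Op 6: conn=58 S1=44 S2=18 S3=35 blocked=[]
Op 7: conn=58 S1=44 S2=29 S3=35 blocked=[]
Op 8: conn=58 S1=65 S2=29 S3=35 blocked=[]
Op 9: conn=58 S1=78 S2=29 S3=35 blocked=[]
Op 10: conn=46 S1=78 S2=29 S3=23 blocked=[]
Op 11: conn=26 S1=78 S2=9 S3=23 blocked=[]
Op 12: conn=26 S1=78 S2=9 S3=45 blocked=[]
Op 13: conn=21 S1=78 S2=9 S3=40 blocked=[]
Op 14: conn=8 S1=78 S2=-4 S3=40 blocked=[2]

Answer: S2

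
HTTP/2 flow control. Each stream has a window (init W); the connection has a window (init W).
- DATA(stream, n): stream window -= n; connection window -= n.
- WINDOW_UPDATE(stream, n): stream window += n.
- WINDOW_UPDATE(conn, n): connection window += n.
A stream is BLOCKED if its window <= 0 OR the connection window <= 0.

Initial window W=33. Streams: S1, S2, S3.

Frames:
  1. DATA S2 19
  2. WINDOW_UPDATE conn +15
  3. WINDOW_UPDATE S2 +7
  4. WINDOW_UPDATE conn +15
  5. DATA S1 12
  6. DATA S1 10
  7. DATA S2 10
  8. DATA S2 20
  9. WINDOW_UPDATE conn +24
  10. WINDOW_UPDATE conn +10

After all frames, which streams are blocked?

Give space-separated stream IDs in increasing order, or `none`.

Op 1: conn=14 S1=33 S2=14 S3=33 blocked=[]
Op 2: conn=29 S1=33 S2=14 S3=33 blocked=[]
Op 3: conn=29 S1=33 S2=21 S3=33 blocked=[]
Op 4: conn=44 S1=33 S2=21 S3=33 blocked=[]
Op 5: conn=32 S1=21 S2=21 S3=33 blocked=[]
Op 6: conn=22 S1=11 S2=21 S3=33 blocked=[]
Op 7: conn=12 S1=11 S2=11 S3=33 blocked=[]
Op 8: conn=-8 S1=11 S2=-9 S3=33 blocked=[1, 2, 3]
Op 9: conn=16 S1=11 S2=-9 S3=33 blocked=[2]
Op 10: conn=26 S1=11 S2=-9 S3=33 blocked=[2]

Answer: S2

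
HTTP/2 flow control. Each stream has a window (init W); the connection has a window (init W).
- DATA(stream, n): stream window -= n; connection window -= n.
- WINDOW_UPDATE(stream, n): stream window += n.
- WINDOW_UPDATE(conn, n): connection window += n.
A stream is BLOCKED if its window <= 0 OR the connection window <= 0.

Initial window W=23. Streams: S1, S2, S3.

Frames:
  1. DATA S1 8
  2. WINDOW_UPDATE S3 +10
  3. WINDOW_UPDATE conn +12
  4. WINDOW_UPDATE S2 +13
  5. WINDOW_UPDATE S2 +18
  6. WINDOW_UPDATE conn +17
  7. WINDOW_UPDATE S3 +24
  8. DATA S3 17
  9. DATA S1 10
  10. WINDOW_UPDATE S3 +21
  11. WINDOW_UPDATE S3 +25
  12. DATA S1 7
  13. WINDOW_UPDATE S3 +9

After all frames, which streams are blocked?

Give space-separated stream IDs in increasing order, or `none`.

Op 1: conn=15 S1=15 S2=23 S3=23 blocked=[]
Op 2: conn=15 S1=15 S2=23 S3=33 blocked=[]
Op 3: conn=27 S1=15 S2=23 S3=33 blocked=[]
Op 4: conn=27 S1=15 S2=36 S3=33 blocked=[]
Op 5: conn=27 S1=15 S2=54 S3=33 blocked=[]
Op 6: conn=44 S1=15 S2=54 S3=33 blocked=[]
Op 7: conn=44 S1=15 S2=54 S3=57 blocked=[]
Op 8: conn=27 S1=15 S2=54 S3=40 blocked=[]
Op 9: conn=17 S1=5 S2=54 S3=40 blocked=[]
Op 10: conn=17 S1=5 S2=54 S3=61 blocked=[]
Op 11: conn=17 S1=5 S2=54 S3=86 blocked=[]
Op 12: conn=10 S1=-2 S2=54 S3=86 blocked=[1]
Op 13: conn=10 S1=-2 S2=54 S3=95 blocked=[1]

Answer: S1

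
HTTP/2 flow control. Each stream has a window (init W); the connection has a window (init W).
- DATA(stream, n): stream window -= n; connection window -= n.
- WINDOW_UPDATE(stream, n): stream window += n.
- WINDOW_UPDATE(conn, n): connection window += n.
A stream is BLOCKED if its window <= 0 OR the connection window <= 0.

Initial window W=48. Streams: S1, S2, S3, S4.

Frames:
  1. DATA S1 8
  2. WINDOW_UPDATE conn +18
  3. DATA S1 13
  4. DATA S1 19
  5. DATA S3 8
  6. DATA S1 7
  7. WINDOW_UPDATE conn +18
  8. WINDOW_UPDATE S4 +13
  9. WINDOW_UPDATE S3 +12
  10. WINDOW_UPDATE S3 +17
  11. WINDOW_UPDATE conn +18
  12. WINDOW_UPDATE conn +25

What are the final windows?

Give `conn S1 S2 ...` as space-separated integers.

Op 1: conn=40 S1=40 S2=48 S3=48 S4=48 blocked=[]
Op 2: conn=58 S1=40 S2=48 S3=48 S4=48 blocked=[]
Op 3: conn=45 S1=27 S2=48 S3=48 S4=48 blocked=[]
Op 4: conn=26 S1=8 S2=48 S3=48 S4=48 blocked=[]
Op 5: conn=18 S1=8 S2=48 S3=40 S4=48 blocked=[]
Op 6: conn=11 S1=1 S2=48 S3=40 S4=48 blocked=[]
Op 7: conn=29 S1=1 S2=48 S3=40 S4=48 blocked=[]
Op 8: conn=29 S1=1 S2=48 S3=40 S4=61 blocked=[]
Op 9: conn=29 S1=1 S2=48 S3=52 S4=61 blocked=[]
Op 10: conn=29 S1=1 S2=48 S3=69 S4=61 blocked=[]
Op 11: conn=47 S1=1 S2=48 S3=69 S4=61 blocked=[]
Op 12: conn=72 S1=1 S2=48 S3=69 S4=61 blocked=[]

Answer: 72 1 48 69 61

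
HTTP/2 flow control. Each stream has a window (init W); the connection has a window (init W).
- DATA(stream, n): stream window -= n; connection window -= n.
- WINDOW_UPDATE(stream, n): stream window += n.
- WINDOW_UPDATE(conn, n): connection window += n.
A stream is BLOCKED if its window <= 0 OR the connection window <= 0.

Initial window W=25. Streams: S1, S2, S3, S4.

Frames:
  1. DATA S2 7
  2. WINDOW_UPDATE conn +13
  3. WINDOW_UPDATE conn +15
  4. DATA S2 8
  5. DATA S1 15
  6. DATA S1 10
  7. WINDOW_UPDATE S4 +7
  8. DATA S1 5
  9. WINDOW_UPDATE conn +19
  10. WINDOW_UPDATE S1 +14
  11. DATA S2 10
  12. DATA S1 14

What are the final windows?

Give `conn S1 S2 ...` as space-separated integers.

Answer: 3 -5 0 25 32

Derivation:
Op 1: conn=18 S1=25 S2=18 S3=25 S4=25 blocked=[]
Op 2: conn=31 S1=25 S2=18 S3=25 S4=25 blocked=[]
Op 3: conn=46 S1=25 S2=18 S3=25 S4=25 blocked=[]
Op 4: conn=38 S1=25 S2=10 S3=25 S4=25 blocked=[]
Op 5: conn=23 S1=10 S2=10 S3=25 S4=25 blocked=[]
Op 6: conn=13 S1=0 S2=10 S3=25 S4=25 blocked=[1]
Op 7: conn=13 S1=0 S2=10 S3=25 S4=32 blocked=[1]
Op 8: conn=8 S1=-5 S2=10 S3=25 S4=32 blocked=[1]
Op 9: conn=27 S1=-5 S2=10 S3=25 S4=32 blocked=[1]
Op 10: conn=27 S1=9 S2=10 S3=25 S4=32 blocked=[]
Op 11: conn=17 S1=9 S2=0 S3=25 S4=32 blocked=[2]
Op 12: conn=3 S1=-5 S2=0 S3=25 S4=32 blocked=[1, 2]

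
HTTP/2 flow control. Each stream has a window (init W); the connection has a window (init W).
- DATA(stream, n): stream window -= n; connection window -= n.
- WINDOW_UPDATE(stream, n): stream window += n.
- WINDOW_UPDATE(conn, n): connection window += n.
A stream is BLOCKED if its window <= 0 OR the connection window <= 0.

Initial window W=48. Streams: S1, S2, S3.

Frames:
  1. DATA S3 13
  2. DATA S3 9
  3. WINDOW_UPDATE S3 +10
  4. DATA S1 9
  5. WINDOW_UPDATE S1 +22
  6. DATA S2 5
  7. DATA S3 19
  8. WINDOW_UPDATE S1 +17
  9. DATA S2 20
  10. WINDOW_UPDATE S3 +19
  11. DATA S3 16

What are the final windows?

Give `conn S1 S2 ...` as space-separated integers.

Answer: -43 78 23 20

Derivation:
Op 1: conn=35 S1=48 S2=48 S3=35 blocked=[]
Op 2: conn=26 S1=48 S2=48 S3=26 blocked=[]
Op 3: conn=26 S1=48 S2=48 S3=36 blocked=[]
Op 4: conn=17 S1=39 S2=48 S3=36 blocked=[]
Op 5: conn=17 S1=61 S2=48 S3=36 blocked=[]
Op 6: conn=12 S1=61 S2=43 S3=36 blocked=[]
Op 7: conn=-7 S1=61 S2=43 S3=17 blocked=[1, 2, 3]
Op 8: conn=-7 S1=78 S2=43 S3=17 blocked=[1, 2, 3]
Op 9: conn=-27 S1=78 S2=23 S3=17 blocked=[1, 2, 3]
Op 10: conn=-27 S1=78 S2=23 S3=36 blocked=[1, 2, 3]
Op 11: conn=-43 S1=78 S2=23 S3=20 blocked=[1, 2, 3]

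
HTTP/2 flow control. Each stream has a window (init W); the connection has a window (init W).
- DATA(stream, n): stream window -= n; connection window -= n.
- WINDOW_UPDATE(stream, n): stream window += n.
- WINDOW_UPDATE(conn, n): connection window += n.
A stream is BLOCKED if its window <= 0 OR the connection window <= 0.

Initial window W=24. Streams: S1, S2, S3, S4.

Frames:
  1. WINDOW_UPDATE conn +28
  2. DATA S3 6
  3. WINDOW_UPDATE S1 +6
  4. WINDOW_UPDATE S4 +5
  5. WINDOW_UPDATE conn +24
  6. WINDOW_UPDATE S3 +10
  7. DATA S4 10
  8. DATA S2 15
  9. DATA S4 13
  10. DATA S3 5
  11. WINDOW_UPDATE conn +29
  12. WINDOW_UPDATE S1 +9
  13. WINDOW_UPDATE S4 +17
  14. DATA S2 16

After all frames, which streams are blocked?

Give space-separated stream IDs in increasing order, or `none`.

Answer: S2

Derivation:
Op 1: conn=52 S1=24 S2=24 S3=24 S4=24 blocked=[]
Op 2: conn=46 S1=24 S2=24 S3=18 S4=24 blocked=[]
Op 3: conn=46 S1=30 S2=24 S3=18 S4=24 blocked=[]
Op 4: conn=46 S1=30 S2=24 S3=18 S4=29 blocked=[]
Op 5: conn=70 S1=30 S2=24 S3=18 S4=29 blocked=[]
Op 6: conn=70 S1=30 S2=24 S3=28 S4=29 blocked=[]
Op 7: conn=60 S1=30 S2=24 S3=28 S4=19 blocked=[]
Op 8: conn=45 S1=30 S2=9 S3=28 S4=19 blocked=[]
Op 9: conn=32 S1=30 S2=9 S3=28 S4=6 blocked=[]
Op 10: conn=27 S1=30 S2=9 S3=23 S4=6 blocked=[]
Op 11: conn=56 S1=30 S2=9 S3=23 S4=6 blocked=[]
Op 12: conn=56 S1=39 S2=9 S3=23 S4=6 blocked=[]
Op 13: conn=56 S1=39 S2=9 S3=23 S4=23 blocked=[]
Op 14: conn=40 S1=39 S2=-7 S3=23 S4=23 blocked=[2]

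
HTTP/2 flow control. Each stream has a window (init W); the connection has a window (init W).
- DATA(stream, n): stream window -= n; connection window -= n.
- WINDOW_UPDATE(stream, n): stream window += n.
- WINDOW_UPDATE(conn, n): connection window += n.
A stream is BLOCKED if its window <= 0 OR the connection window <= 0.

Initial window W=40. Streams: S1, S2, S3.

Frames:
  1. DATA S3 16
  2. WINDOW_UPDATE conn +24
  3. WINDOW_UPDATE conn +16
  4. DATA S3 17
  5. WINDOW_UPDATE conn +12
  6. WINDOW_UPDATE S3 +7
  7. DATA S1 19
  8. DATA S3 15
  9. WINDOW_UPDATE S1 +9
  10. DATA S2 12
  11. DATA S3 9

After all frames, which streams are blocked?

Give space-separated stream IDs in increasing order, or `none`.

Answer: S3

Derivation:
Op 1: conn=24 S1=40 S2=40 S3=24 blocked=[]
Op 2: conn=48 S1=40 S2=40 S3=24 blocked=[]
Op 3: conn=64 S1=40 S2=40 S3=24 blocked=[]
Op 4: conn=47 S1=40 S2=40 S3=7 blocked=[]
Op 5: conn=59 S1=40 S2=40 S3=7 blocked=[]
Op 6: conn=59 S1=40 S2=40 S3=14 blocked=[]
Op 7: conn=40 S1=21 S2=40 S3=14 blocked=[]
Op 8: conn=25 S1=21 S2=40 S3=-1 blocked=[3]
Op 9: conn=25 S1=30 S2=40 S3=-1 blocked=[3]
Op 10: conn=13 S1=30 S2=28 S3=-1 blocked=[3]
Op 11: conn=4 S1=30 S2=28 S3=-10 blocked=[3]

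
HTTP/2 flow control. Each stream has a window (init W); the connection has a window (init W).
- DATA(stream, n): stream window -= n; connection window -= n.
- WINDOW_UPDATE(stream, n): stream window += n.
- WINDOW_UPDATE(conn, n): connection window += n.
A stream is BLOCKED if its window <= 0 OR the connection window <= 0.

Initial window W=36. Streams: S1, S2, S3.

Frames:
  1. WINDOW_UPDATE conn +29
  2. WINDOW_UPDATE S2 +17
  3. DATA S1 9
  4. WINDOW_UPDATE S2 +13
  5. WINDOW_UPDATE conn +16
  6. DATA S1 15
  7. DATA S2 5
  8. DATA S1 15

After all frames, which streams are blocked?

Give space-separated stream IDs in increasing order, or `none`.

Answer: S1

Derivation:
Op 1: conn=65 S1=36 S2=36 S3=36 blocked=[]
Op 2: conn=65 S1=36 S2=53 S3=36 blocked=[]
Op 3: conn=56 S1=27 S2=53 S3=36 blocked=[]
Op 4: conn=56 S1=27 S2=66 S3=36 blocked=[]
Op 5: conn=72 S1=27 S2=66 S3=36 blocked=[]
Op 6: conn=57 S1=12 S2=66 S3=36 blocked=[]
Op 7: conn=52 S1=12 S2=61 S3=36 blocked=[]
Op 8: conn=37 S1=-3 S2=61 S3=36 blocked=[1]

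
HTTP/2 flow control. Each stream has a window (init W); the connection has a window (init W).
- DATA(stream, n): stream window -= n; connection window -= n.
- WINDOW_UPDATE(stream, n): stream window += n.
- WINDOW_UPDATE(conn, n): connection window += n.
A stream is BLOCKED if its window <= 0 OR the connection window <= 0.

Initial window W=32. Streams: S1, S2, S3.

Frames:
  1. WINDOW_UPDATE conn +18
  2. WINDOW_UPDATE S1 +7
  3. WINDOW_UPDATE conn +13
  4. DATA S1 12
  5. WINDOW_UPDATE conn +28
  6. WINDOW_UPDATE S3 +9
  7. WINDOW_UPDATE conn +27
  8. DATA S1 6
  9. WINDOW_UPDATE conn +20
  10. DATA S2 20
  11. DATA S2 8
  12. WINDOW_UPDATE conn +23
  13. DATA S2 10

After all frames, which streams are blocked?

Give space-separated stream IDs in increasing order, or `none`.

Answer: S2

Derivation:
Op 1: conn=50 S1=32 S2=32 S3=32 blocked=[]
Op 2: conn=50 S1=39 S2=32 S3=32 blocked=[]
Op 3: conn=63 S1=39 S2=32 S3=32 blocked=[]
Op 4: conn=51 S1=27 S2=32 S3=32 blocked=[]
Op 5: conn=79 S1=27 S2=32 S3=32 blocked=[]
Op 6: conn=79 S1=27 S2=32 S3=41 blocked=[]
Op 7: conn=106 S1=27 S2=32 S3=41 blocked=[]
Op 8: conn=100 S1=21 S2=32 S3=41 blocked=[]
Op 9: conn=120 S1=21 S2=32 S3=41 blocked=[]
Op 10: conn=100 S1=21 S2=12 S3=41 blocked=[]
Op 11: conn=92 S1=21 S2=4 S3=41 blocked=[]
Op 12: conn=115 S1=21 S2=4 S3=41 blocked=[]
Op 13: conn=105 S1=21 S2=-6 S3=41 blocked=[2]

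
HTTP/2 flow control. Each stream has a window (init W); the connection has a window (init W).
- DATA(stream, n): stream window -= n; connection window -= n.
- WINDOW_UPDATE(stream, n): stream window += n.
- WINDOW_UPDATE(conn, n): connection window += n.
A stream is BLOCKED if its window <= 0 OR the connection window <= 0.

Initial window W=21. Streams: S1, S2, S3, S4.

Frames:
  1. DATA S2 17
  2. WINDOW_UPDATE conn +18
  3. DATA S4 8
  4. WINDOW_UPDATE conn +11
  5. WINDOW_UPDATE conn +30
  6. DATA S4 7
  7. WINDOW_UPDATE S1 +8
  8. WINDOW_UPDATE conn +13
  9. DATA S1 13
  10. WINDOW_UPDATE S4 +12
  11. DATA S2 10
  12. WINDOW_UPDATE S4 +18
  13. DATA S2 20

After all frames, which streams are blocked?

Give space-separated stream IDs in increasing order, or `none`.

Answer: S2

Derivation:
Op 1: conn=4 S1=21 S2=4 S3=21 S4=21 blocked=[]
Op 2: conn=22 S1=21 S2=4 S3=21 S4=21 blocked=[]
Op 3: conn=14 S1=21 S2=4 S3=21 S4=13 blocked=[]
Op 4: conn=25 S1=21 S2=4 S3=21 S4=13 blocked=[]
Op 5: conn=55 S1=21 S2=4 S3=21 S4=13 blocked=[]
Op 6: conn=48 S1=21 S2=4 S3=21 S4=6 blocked=[]
Op 7: conn=48 S1=29 S2=4 S3=21 S4=6 blocked=[]
Op 8: conn=61 S1=29 S2=4 S3=21 S4=6 blocked=[]
Op 9: conn=48 S1=16 S2=4 S3=21 S4=6 blocked=[]
Op 10: conn=48 S1=16 S2=4 S3=21 S4=18 blocked=[]
Op 11: conn=38 S1=16 S2=-6 S3=21 S4=18 blocked=[2]
Op 12: conn=38 S1=16 S2=-6 S3=21 S4=36 blocked=[2]
Op 13: conn=18 S1=16 S2=-26 S3=21 S4=36 blocked=[2]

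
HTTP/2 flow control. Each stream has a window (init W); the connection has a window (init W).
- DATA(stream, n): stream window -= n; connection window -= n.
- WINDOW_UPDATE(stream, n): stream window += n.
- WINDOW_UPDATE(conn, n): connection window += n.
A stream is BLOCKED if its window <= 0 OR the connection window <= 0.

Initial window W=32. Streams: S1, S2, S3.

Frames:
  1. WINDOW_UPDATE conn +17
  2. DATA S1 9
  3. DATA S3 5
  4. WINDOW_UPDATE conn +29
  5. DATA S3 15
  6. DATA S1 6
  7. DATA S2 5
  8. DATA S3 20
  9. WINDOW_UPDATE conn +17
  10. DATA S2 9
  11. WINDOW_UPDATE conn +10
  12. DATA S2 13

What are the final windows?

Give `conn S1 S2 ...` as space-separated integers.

Answer: 23 17 5 -8

Derivation:
Op 1: conn=49 S1=32 S2=32 S3=32 blocked=[]
Op 2: conn=40 S1=23 S2=32 S3=32 blocked=[]
Op 3: conn=35 S1=23 S2=32 S3=27 blocked=[]
Op 4: conn=64 S1=23 S2=32 S3=27 blocked=[]
Op 5: conn=49 S1=23 S2=32 S3=12 blocked=[]
Op 6: conn=43 S1=17 S2=32 S3=12 blocked=[]
Op 7: conn=38 S1=17 S2=27 S3=12 blocked=[]
Op 8: conn=18 S1=17 S2=27 S3=-8 blocked=[3]
Op 9: conn=35 S1=17 S2=27 S3=-8 blocked=[3]
Op 10: conn=26 S1=17 S2=18 S3=-8 blocked=[3]
Op 11: conn=36 S1=17 S2=18 S3=-8 blocked=[3]
Op 12: conn=23 S1=17 S2=5 S3=-8 blocked=[3]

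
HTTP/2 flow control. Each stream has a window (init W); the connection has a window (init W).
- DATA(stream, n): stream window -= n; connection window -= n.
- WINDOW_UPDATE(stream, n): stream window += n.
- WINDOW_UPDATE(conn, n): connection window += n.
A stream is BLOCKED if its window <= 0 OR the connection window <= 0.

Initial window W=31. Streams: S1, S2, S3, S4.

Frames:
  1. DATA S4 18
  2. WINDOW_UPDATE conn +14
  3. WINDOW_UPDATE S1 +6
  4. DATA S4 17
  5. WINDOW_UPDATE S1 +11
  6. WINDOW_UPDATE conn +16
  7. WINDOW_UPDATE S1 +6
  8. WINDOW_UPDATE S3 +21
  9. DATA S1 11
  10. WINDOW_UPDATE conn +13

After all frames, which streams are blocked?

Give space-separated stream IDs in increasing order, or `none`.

Answer: S4

Derivation:
Op 1: conn=13 S1=31 S2=31 S3=31 S4=13 blocked=[]
Op 2: conn=27 S1=31 S2=31 S3=31 S4=13 blocked=[]
Op 3: conn=27 S1=37 S2=31 S3=31 S4=13 blocked=[]
Op 4: conn=10 S1=37 S2=31 S3=31 S4=-4 blocked=[4]
Op 5: conn=10 S1=48 S2=31 S3=31 S4=-4 blocked=[4]
Op 6: conn=26 S1=48 S2=31 S3=31 S4=-4 blocked=[4]
Op 7: conn=26 S1=54 S2=31 S3=31 S4=-4 blocked=[4]
Op 8: conn=26 S1=54 S2=31 S3=52 S4=-4 blocked=[4]
Op 9: conn=15 S1=43 S2=31 S3=52 S4=-4 blocked=[4]
Op 10: conn=28 S1=43 S2=31 S3=52 S4=-4 blocked=[4]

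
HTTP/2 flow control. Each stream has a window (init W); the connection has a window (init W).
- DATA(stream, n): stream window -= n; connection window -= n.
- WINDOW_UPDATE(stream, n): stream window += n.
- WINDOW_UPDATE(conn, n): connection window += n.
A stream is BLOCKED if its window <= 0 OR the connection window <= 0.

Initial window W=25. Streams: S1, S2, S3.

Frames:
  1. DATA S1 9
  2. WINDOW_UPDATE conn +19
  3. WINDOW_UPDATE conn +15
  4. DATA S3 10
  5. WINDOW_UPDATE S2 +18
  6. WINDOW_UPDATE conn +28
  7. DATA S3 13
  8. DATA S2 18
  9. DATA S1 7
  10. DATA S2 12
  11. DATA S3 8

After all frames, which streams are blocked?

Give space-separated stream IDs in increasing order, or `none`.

Answer: S3

Derivation:
Op 1: conn=16 S1=16 S2=25 S3=25 blocked=[]
Op 2: conn=35 S1=16 S2=25 S3=25 blocked=[]
Op 3: conn=50 S1=16 S2=25 S3=25 blocked=[]
Op 4: conn=40 S1=16 S2=25 S3=15 blocked=[]
Op 5: conn=40 S1=16 S2=43 S3=15 blocked=[]
Op 6: conn=68 S1=16 S2=43 S3=15 blocked=[]
Op 7: conn=55 S1=16 S2=43 S3=2 blocked=[]
Op 8: conn=37 S1=16 S2=25 S3=2 blocked=[]
Op 9: conn=30 S1=9 S2=25 S3=2 blocked=[]
Op 10: conn=18 S1=9 S2=13 S3=2 blocked=[]
Op 11: conn=10 S1=9 S2=13 S3=-6 blocked=[3]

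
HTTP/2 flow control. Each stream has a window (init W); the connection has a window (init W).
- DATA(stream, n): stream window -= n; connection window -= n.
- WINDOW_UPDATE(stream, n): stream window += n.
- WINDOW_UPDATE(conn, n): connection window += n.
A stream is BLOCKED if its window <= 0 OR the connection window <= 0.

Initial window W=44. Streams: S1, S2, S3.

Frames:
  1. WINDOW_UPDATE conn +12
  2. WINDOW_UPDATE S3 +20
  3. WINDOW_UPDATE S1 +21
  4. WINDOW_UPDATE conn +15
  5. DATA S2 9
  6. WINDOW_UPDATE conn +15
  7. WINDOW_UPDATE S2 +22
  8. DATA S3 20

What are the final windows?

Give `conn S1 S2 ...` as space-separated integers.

Answer: 57 65 57 44

Derivation:
Op 1: conn=56 S1=44 S2=44 S3=44 blocked=[]
Op 2: conn=56 S1=44 S2=44 S3=64 blocked=[]
Op 3: conn=56 S1=65 S2=44 S3=64 blocked=[]
Op 4: conn=71 S1=65 S2=44 S3=64 blocked=[]
Op 5: conn=62 S1=65 S2=35 S3=64 blocked=[]
Op 6: conn=77 S1=65 S2=35 S3=64 blocked=[]
Op 7: conn=77 S1=65 S2=57 S3=64 blocked=[]
Op 8: conn=57 S1=65 S2=57 S3=44 blocked=[]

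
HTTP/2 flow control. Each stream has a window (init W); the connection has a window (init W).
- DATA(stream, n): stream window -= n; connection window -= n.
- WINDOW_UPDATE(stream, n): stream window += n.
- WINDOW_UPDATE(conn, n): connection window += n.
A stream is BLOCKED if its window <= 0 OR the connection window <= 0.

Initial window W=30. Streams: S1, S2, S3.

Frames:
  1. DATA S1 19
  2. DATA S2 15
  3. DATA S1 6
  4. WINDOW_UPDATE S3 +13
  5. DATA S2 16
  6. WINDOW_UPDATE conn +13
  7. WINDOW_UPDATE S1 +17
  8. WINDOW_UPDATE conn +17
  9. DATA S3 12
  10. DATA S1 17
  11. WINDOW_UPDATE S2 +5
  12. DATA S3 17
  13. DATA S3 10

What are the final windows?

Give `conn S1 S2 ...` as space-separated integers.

Answer: -52 5 4 4

Derivation:
Op 1: conn=11 S1=11 S2=30 S3=30 blocked=[]
Op 2: conn=-4 S1=11 S2=15 S3=30 blocked=[1, 2, 3]
Op 3: conn=-10 S1=5 S2=15 S3=30 blocked=[1, 2, 3]
Op 4: conn=-10 S1=5 S2=15 S3=43 blocked=[1, 2, 3]
Op 5: conn=-26 S1=5 S2=-1 S3=43 blocked=[1, 2, 3]
Op 6: conn=-13 S1=5 S2=-1 S3=43 blocked=[1, 2, 3]
Op 7: conn=-13 S1=22 S2=-1 S3=43 blocked=[1, 2, 3]
Op 8: conn=4 S1=22 S2=-1 S3=43 blocked=[2]
Op 9: conn=-8 S1=22 S2=-1 S3=31 blocked=[1, 2, 3]
Op 10: conn=-25 S1=5 S2=-1 S3=31 blocked=[1, 2, 3]
Op 11: conn=-25 S1=5 S2=4 S3=31 blocked=[1, 2, 3]
Op 12: conn=-42 S1=5 S2=4 S3=14 blocked=[1, 2, 3]
Op 13: conn=-52 S1=5 S2=4 S3=4 blocked=[1, 2, 3]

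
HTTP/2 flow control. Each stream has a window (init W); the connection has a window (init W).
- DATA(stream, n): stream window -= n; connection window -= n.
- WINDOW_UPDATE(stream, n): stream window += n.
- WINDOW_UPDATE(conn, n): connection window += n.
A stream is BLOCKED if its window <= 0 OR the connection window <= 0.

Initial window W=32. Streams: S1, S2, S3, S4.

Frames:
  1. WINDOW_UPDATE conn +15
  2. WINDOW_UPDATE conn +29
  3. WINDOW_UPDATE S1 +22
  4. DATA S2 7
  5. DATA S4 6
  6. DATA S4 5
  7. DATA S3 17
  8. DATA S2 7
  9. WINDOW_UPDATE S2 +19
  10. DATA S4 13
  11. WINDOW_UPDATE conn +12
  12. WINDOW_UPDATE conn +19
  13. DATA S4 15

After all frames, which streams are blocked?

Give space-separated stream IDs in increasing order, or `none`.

Op 1: conn=47 S1=32 S2=32 S3=32 S4=32 blocked=[]
Op 2: conn=76 S1=32 S2=32 S3=32 S4=32 blocked=[]
Op 3: conn=76 S1=54 S2=32 S3=32 S4=32 blocked=[]
Op 4: conn=69 S1=54 S2=25 S3=32 S4=32 blocked=[]
Op 5: conn=63 S1=54 S2=25 S3=32 S4=26 blocked=[]
Op 6: conn=58 S1=54 S2=25 S3=32 S4=21 blocked=[]
Op 7: conn=41 S1=54 S2=25 S3=15 S4=21 blocked=[]
Op 8: conn=34 S1=54 S2=18 S3=15 S4=21 blocked=[]
Op 9: conn=34 S1=54 S2=37 S3=15 S4=21 blocked=[]
Op 10: conn=21 S1=54 S2=37 S3=15 S4=8 blocked=[]
Op 11: conn=33 S1=54 S2=37 S3=15 S4=8 blocked=[]
Op 12: conn=52 S1=54 S2=37 S3=15 S4=8 blocked=[]
Op 13: conn=37 S1=54 S2=37 S3=15 S4=-7 blocked=[4]

Answer: S4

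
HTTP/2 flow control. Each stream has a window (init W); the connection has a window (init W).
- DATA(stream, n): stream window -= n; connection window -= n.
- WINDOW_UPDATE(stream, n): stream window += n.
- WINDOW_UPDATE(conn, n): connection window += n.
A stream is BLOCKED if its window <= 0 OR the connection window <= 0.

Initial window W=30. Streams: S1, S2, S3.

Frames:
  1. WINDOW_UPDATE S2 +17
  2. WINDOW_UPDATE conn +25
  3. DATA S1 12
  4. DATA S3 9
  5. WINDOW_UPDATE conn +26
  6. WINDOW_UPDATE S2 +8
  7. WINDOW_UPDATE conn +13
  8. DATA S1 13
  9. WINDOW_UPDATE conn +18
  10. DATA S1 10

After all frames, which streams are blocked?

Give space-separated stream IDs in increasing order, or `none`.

Op 1: conn=30 S1=30 S2=47 S3=30 blocked=[]
Op 2: conn=55 S1=30 S2=47 S3=30 blocked=[]
Op 3: conn=43 S1=18 S2=47 S3=30 blocked=[]
Op 4: conn=34 S1=18 S2=47 S3=21 blocked=[]
Op 5: conn=60 S1=18 S2=47 S3=21 blocked=[]
Op 6: conn=60 S1=18 S2=55 S3=21 blocked=[]
Op 7: conn=73 S1=18 S2=55 S3=21 blocked=[]
Op 8: conn=60 S1=5 S2=55 S3=21 blocked=[]
Op 9: conn=78 S1=5 S2=55 S3=21 blocked=[]
Op 10: conn=68 S1=-5 S2=55 S3=21 blocked=[1]

Answer: S1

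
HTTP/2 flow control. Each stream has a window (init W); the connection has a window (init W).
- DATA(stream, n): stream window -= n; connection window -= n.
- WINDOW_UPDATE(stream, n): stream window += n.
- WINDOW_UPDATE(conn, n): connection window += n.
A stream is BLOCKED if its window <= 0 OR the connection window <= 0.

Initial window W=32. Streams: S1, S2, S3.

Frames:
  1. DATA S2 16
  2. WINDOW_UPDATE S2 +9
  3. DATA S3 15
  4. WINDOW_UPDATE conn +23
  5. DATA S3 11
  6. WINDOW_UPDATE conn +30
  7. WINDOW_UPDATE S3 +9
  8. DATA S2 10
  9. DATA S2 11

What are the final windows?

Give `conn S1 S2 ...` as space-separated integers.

Op 1: conn=16 S1=32 S2=16 S3=32 blocked=[]
Op 2: conn=16 S1=32 S2=25 S3=32 blocked=[]
Op 3: conn=1 S1=32 S2=25 S3=17 blocked=[]
Op 4: conn=24 S1=32 S2=25 S3=17 blocked=[]
Op 5: conn=13 S1=32 S2=25 S3=6 blocked=[]
Op 6: conn=43 S1=32 S2=25 S3=6 blocked=[]
Op 7: conn=43 S1=32 S2=25 S3=15 blocked=[]
Op 8: conn=33 S1=32 S2=15 S3=15 blocked=[]
Op 9: conn=22 S1=32 S2=4 S3=15 blocked=[]

Answer: 22 32 4 15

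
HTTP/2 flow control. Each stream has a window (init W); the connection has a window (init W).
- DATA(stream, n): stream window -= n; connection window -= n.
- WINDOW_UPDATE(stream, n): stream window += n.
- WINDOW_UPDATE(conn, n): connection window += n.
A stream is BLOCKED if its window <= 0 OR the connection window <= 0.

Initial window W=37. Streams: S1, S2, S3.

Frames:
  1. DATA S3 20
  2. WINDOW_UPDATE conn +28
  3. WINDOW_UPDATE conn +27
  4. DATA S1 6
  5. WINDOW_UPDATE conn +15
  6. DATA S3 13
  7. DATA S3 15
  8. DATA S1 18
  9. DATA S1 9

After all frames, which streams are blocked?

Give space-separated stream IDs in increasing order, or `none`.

Answer: S3

Derivation:
Op 1: conn=17 S1=37 S2=37 S3=17 blocked=[]
Op 2: conn=45 S1=37 S2=37 S3=17 blocked=[]
Op 3: conn=72 S1=37 S2=37 S3=17 blocked=[]
Op 4: conn=66 S1=31 S2=37 S3=17 blocked=[]
Op 5: conn=81 S1=31 S2=37 S3=17 blocked=[]
Op 6: conn=68 S1=31 S2=37 S3=4 blocked=[]
Op 7: conn=53 S1=31 S2=37 S3=-11 blocked=[3]
Op 8: conn=35 S1=13 S2=37 S3=-11 blocked=[3]
Op 9: conn=26 S1=4 S2=37 S3=-11 blocked=[3]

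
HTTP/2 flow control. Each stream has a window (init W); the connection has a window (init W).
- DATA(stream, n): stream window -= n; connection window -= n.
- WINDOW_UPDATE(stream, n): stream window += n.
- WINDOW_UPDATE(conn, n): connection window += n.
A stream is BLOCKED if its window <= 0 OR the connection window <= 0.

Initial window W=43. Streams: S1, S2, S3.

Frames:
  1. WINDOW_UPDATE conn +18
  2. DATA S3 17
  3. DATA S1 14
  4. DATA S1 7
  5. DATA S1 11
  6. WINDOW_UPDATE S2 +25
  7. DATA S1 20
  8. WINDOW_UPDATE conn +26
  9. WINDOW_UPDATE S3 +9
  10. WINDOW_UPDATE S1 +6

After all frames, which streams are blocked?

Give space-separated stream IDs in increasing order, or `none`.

Answer: S1

Derivation:
Op 1: conn=61 S1=43 S2=43 S3=43 blocked=[]
Op 2: conn=44 S1=43 S2=43 S3=26 blocked=[]
Op 3: conn=30 S1=29 S2=43 S3=26 blocked=[]
Op 4: conn=23 S1=22 S2=43 S3=26 blocked=[]
Op 5: conn=12 S1=11 S2=43 S3=26 blocked=[]
Op 6: conn=12 S1=11 S2=68 S3=26 blocked=[]
Op 7: conn=-8 S1=-9 S2=68 S3=26 blocked=[1, 2, 3]
Op 8: conn=18 S1=-9 S2=68 S3=26 blocked=[1]
Op 9: conn=18 S1=-9 S2=68 S3=35 blocked=[1]
Op 10: conn=18 S1=-3 S2=68 S3=35 blocked=[1]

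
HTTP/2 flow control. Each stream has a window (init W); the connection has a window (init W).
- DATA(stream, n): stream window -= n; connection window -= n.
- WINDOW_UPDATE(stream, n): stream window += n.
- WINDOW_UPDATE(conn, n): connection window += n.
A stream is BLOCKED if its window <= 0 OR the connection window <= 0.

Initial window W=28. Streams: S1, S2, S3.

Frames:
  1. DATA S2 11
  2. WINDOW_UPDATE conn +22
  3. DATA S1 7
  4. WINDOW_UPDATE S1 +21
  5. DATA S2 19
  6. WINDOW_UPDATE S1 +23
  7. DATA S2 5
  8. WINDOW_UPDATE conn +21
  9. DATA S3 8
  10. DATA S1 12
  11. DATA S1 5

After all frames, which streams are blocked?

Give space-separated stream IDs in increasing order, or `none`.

Op 1: conn=17 S1=28 S2=17 S3=28 blocked=[]
Op 2: conn=39 S1=28 S2=17 S3=28 blocked=[]
Op 3: conn=32 S1=21 S2=17 S3=28 blocked=[]
Op 4: conn=32 S1=42 S2=17 S3=28 blocked=[]
Op 5: conn=13 S1=42 S2=-2 S3=28 blocked=[2]
Op 6: conn=13 S1=65 S2=-2 S3=28 blocked=[2]
Op 7: conn=8 S1=65 S2=-7 S3=28 blocked=[2]
Op 8: conn=29 S1=65 S2=-7 S3=28 blocked=[2]
Op 9: conn=21 S1=65 S2=-7 S3=20 blocked=[2]
Op 10: conn=9 S1=53 S2=-7 S3=20 blocked=[2]
Op 11: conn=4 S1=48 S2=-7 S3=20 blocked=[2]

Answer: S2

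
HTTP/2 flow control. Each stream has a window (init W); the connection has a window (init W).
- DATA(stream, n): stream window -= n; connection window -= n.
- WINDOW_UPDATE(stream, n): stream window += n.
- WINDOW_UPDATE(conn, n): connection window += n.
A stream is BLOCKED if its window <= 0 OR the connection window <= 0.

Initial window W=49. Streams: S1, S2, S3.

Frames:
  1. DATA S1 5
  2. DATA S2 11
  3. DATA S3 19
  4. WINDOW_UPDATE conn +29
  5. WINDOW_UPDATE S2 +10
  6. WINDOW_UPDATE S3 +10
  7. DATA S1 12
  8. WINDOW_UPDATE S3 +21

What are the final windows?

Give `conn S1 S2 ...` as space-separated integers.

Answer: 31 32 48 61

Derivation:
Op 1: conn=44 S1=44 S2=49 S3=49 blocked=[]
Op 2: conn=33 S1=44 S2=38 S3=49 blocked=[]
Op 3: conn=14 S1=44 S2=38 S3=30 blocked=[]
Op 4: conn=43 S1=44 S2=38 S3=30 blocked=[]
Op 5: conn=43 S1=44 S2=48 S3=30 blocked=[]
Op 6: conn=43 S1=44 S2=48 S3=40 blocked=[]
Op 7: conn=31 S1=32 S2=48 S3=40 blocked=[]
Op 8: conn=31 S1=32 S2=48 S3=61 blocked=[]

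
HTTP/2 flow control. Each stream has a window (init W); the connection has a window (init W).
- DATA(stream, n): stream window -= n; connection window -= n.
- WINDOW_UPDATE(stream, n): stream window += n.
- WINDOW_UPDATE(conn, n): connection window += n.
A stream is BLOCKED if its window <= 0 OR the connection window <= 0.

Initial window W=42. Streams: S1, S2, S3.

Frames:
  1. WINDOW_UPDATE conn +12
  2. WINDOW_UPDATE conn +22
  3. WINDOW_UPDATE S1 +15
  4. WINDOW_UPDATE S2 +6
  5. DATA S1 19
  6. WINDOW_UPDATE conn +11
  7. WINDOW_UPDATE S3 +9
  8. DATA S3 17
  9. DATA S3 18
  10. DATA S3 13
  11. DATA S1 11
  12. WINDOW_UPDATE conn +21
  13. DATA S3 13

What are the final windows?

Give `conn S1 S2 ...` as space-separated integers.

Answer: 17 27 48 -10

Derivation:
Op 1: conn=54 S1=42 S2=42 S3=42 blocked=[]
Op 2: conn=76 S1=42 S2=42 S3=42 blocked=[]
Op 3: conn=76 S1=57 S2=42 S3=42 blocked=[]
Op 4: conn=76 S1=57 S2=48 S3=42 blocked=[]
Op 5: conn=57 S1=38 S2=48 S3=42 blocked=[]
Op 6: conn=68 S1=38 S2=48 S3=42 blocked=[]
Op 7: conn=68 S1=38 S2=48 S3=51 blocked=[]
Op 8: conn=51 S1=38 S2=48 S3=34 blocked=[]
Op 9: conn=33 S1=38 S2=48 S3=16 blocked=[]
Op 10: conn=20 S1=38 S2=48 S3=3 blocked=[]
Op 11: conn=9 S1=27 S2=48 S3=3 blocked=[]
Op 12: conn=30 S1=27 S2=48 S3=3 blocked=[]
Op 13: conn=17 S1=27 S2=48 S3=-10 blocked=[3]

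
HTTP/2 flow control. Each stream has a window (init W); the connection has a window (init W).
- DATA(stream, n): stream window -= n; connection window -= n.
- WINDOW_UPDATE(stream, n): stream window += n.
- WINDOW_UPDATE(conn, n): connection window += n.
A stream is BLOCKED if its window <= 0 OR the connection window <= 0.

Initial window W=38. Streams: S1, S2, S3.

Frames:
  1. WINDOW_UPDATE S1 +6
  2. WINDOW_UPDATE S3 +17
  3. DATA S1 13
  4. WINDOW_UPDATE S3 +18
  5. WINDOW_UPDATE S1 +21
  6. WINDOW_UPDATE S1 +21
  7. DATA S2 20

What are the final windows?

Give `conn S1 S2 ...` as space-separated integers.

Answer: 5 73 18 73

Derivation:
Op 1: conn=38 S1=44 S2=38 S3=38 blocked=[]
Op 2: conn=38 S1=44 S2=38 S3=55 blocked=[]
Op 3: conn=25 S1=31 S2=38 S3=55 blocked=[]
Op 4: conn=25 S1=31 S2=38 S3=73 blocked=[]
Op 5: conn=25 S1=52 S2=38 S3=73 blocked=[]
Op 6: conn=25 S1=73 S2=38 S3=73 blocked=[]
Op 7: conn=5 S1=73 S2=18 S3=73 blocked=[]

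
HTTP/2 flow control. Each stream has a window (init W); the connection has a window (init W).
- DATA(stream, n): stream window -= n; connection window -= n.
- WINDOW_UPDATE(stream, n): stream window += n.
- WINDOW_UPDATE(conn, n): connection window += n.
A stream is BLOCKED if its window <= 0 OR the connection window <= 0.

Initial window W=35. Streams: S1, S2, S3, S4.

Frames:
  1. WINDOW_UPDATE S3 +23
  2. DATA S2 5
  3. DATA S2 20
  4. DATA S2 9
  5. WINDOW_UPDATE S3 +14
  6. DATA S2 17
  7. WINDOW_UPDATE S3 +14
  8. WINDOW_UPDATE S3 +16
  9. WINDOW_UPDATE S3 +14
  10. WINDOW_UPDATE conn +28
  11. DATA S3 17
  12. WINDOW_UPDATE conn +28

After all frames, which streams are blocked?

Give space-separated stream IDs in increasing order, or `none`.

Op 1: conn=35 S1=35 S2=35 S3=58 S4=35 blocked=[]
Op 2: conn=30 S1=35 S2=30 S3=58 S4=35 blocked=[]
Op 3: conn=10 S1=35 S2=10 S3=58 S4=35 blocked=[]
Op 4: conn=1 S1=35 S2=1 S3=58 S4=35 blocked=[]
Op 5: conn=1 S1=35 S2=1 S3=72 S4=35 blocked=[]
Op 6: conn=-16 S1=35 S2=-16 S3=72 S4=35 blocked=[1, 2, 3, 4]
Op 7: conn=-16 S1=35 S2=-16 S3=86 S4=35 blocked=[1, 2, 3, 4]
Op 8: conn=-16 S1=35 S2=-16 S3=102 S4=35 blocked=[1, 2, 3, 4]
Op 9: conn=-16 S1=35 S2=-16 S3=116 S4=35 blocked=[1, 2, 3, 4]
Op 10: conn=12 S1=35 S2=-16 S3=116 S4=35 blocked=[2]
Op 11: conn=-5 S1=35 S2=-16 S3=99 S4=35 blocked=[1, 2, 3, 4]
Op 12: conn=23 S1=35 S2=-16 S3=99 S4=35 blocked=[2]

Answer: S2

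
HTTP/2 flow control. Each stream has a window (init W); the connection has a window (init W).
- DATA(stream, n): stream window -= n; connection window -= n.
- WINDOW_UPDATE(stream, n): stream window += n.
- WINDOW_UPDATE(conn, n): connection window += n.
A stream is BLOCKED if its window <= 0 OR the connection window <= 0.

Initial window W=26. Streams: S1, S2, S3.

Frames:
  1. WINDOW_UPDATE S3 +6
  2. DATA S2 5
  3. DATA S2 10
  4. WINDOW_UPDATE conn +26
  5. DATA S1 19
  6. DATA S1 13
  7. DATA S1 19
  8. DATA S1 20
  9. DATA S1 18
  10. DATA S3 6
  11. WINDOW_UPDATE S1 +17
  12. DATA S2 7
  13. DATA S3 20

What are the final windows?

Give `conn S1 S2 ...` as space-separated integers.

Op 1: conn=26 S1=26 S2=26 S3=32 blocked=[]
Op 2: conn=21 S1=26 S2=21 S3=32 blocked=[]
Op 3: conn=11 S1=26 S2=11 S3=32 blocked=[]
Op 4: conn=37 S1=26 S2=11 S3=32 blocked=[]
Op 5: conn=18 S1=7 S2=11 S3=32 blocked=[]
Op 6: conn=5 S1=-6 S2=11 S3=32 blocked=[1]
Op 7: conn=-14 S1=-25 S2=11 S3=32 blocked=[1, 2, 3]
Op 8: conn=-34 S1=-45 S2=11 S3=32 blocked=[1, 2, 3]
Op 9: conn=-52 S1=-63 S2=11 S3=32 blocked=[1, 2, 3]
Op 10: conn=-58 S1=-63 S2=11 S3=26 blocked=[1, 2, 3]
Op 11: conn=-58 S1=-46 S2=11 S3=26 blocked=[1, 2, 3]
Op 12: conn=-65 S1=-46 S2=4 S3=26 blocked=[1, 2, 3]
Op 13: conn=-85 S1=-46 S2=4 S3=6 blocked=[1, 2, 3]

Answer: -85 -46 4 6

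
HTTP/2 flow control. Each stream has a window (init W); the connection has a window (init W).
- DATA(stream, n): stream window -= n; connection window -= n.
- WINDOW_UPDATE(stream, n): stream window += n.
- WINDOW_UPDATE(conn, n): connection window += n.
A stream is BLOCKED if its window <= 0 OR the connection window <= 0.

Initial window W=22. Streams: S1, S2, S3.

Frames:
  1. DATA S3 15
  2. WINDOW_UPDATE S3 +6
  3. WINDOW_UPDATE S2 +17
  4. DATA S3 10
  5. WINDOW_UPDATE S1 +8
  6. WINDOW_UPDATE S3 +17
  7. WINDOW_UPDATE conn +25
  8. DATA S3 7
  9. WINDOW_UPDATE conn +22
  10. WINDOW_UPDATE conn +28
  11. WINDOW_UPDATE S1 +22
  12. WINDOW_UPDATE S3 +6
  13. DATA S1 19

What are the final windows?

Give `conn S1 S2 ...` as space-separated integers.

Answer: 46 33 39 19

Derivation:
Op 1: conn=7 S1=22 S2=22 S3=7 blocked=[]
Op 2: conn=7 S1=22 S2=22 S3=13 blocked=[]
Op 3: conn=7 S1=22 S2=39 S3=13 blocked=[]
Op 4: conn=-3 S1=22 S2=39 S3=3 blocked=[1, 2, 3]
Op 5: conn=-3 S1=30 S2=39 S3=3 blocked=[1, 2, 3]
Op 6: conn=-3 S1=30 S2=39 S3=20 blocked=[1, 2, 3]
Op 7: conn=22 S1=30 S2=39 S3=20 blocked=[]
Op 8: conn=15 S1=30 S2=39 S3=13 blocked=[]
Op 9: conn=37 S1=30 S2=39 S3=13 blocked=[]
Op 10: conn=65 S1=30 S2=39 S3=13 blocked=[]
Op 11: conn=65 S1=52 S2=39 S3=13 blocked=[]
Op 12: conn=65 S1=52 S2=39 S3=19 blocked=[]
Op 13: conn=46 S1=33 S2=39 S3=19 blocked=[]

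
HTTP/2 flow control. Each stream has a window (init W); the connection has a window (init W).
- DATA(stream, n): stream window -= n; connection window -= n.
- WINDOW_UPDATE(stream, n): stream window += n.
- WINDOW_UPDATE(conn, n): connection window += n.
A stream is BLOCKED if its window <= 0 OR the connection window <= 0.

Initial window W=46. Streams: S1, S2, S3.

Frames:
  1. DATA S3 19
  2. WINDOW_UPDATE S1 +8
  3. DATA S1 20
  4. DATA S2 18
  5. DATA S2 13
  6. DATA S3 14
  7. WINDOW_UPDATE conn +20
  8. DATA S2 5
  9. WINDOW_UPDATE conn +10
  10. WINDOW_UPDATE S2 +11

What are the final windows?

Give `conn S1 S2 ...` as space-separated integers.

Op 1: conn=27 S1=46 S2=46 S3=27 blocked=[]
Op 2: conn=27 S1=54 S2=46 S3=27 blocked=[]
Op 3: conn=7 S1=34 S2=46 S3=27 blocked=[]
Op 4: conn=-11 S1=34 S2=28 S3=27 blocked=[1, 2, 3]
Op 5: conn=-24 S1=34 S2=15 S3=27 blocked=[1, 2, 3]
Op 6: conn=-38 S1=34 S2=15 S3=13 blocked=[1, 2, 3]
Op 7: conn=-18 S1=34 S2=15 S3=13 blocked=[1, 2, 3]
Op 8: conn=-23 S1=34 S2=10 S3=13 blocked=[1, 2, 3]
Op 9: conn=-13 S1=34 S2=10 S3=13 blocked=[1, 2, 3]
Op 10: conn=-13 S1=34 S2=21 S3=13 blocked=[1, 2, 3]

Answer: -13 34 21 13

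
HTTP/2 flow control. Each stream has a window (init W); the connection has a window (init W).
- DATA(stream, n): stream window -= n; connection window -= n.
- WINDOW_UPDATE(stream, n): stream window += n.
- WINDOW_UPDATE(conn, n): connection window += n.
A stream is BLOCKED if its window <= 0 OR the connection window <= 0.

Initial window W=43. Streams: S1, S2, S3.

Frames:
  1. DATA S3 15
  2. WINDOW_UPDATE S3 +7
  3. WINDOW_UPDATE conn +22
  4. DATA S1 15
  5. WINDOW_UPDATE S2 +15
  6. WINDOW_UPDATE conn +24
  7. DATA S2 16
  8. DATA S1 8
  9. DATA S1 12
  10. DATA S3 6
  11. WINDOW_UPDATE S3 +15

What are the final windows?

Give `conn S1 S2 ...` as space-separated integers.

Op 1: conn=28 S1=43 S2=43 S3=28 blocked=[]
Op 2: conn=28 S1=43 S2=43 S3=35 blocked=[]
Op 3: conn=50 S1=43 S2=43 S3=35 blocked=[]
Op 4: conn=35 S1=28 S2=43 S3=35 blocked=[]
Op 5: conn=35 S1=28 S2=58 S3=35 blocked=[]
Op 6: conn=59 S1=28 S2=58 S3=35 blocked=[]
Op 7: conn=43 S1=28 S2=42 S3=35 blocked=[]
Op 8: conn=35 S1=20 S2=42 S3=35 blocked=[]
Op 9: conn=23 S1=8 S2=42 S3=35 blocked=[]
Op 10: conn=17 S1=8 S2=42 S3=29 blocked=[]
Op 11: conn=17 S1=8 S2=42 S3=44 blocked=[]

Answer: 17 8 42 44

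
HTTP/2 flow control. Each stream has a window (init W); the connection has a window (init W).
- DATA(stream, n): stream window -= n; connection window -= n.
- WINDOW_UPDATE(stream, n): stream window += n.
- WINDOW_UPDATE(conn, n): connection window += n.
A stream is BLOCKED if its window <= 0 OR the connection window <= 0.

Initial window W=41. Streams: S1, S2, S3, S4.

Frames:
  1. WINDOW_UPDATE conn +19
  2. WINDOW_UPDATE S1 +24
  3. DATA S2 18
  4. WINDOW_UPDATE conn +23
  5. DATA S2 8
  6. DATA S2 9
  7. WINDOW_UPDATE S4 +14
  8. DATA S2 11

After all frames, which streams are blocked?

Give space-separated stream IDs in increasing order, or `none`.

Answer: S2

Derivation:
Op 1: conn=60 S1=41 S2=41 S3=41 S4=41 blocked=[]
Op 2: conn=60 S1=65 S2=41 S3=41 S4=41 blocked=[]
Op 3: conn=42 S1=65 S2=23 S3=41 S4=41 blocked=[]
Op 4: conn=65 S1=65 S2=23 S3=41 S4=41 blocked=[]
Op 5: conn=57 S1=65 S2=15 S3=41 S4=41 blocked=[]
Op 6: conn=48 S1=65 S2=6 S3=41 S4=41 blocked=[]
Op 7: conn=48 S1=65 S2=6 S3=41 S4=55 blocked=[]
Op 8: conn=37 S1=65 S2=-5 S3=41 S4=55 blocked=[2]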